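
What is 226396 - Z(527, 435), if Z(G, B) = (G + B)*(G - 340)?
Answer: 46502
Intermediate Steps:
Z(G, B) = (-340 + G)*(B + G) (Z(G, B) = (B + G)*(-340 + G) = (-340 + G)*(B + G))
226396 - Z(527, 435) = 226396 - (527² - 340*435 - 340*527 + 435*527) = 226396 - (277729 - 147900 - 179180 + 229245) = 226396 - 1*179894 = 226396 - 179894 = 46502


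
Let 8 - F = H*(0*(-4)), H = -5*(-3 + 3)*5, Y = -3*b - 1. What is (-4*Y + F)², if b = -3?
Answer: 576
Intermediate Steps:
Y = 8 (Y = -3*(-3) - 1 = 9 - 1 = 8)
H = 0 (H = -0*5 = -5*0 = 0)
F = 8 (F = 8 - 0*0*(-4) = 8 - 0*0 = 8 - 1*0 = 8 + 0 = 8)
(-4*Y + F)² = (-4*8 + 8)² = (-32 + 8)² = (-24)² = 576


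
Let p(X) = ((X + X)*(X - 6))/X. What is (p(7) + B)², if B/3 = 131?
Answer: 156025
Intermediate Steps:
B = 393 (B = 3*131 = 393)
p(X) = -12 + 2*X (p(X) = ((2*X)*(-6 + X))/X = (2*X*(-6 + X))/X = -12 + 2*X)
(p(7) + B)² = ((-12 + 2*7) + 393)² = ((-12 + 14) + 393)² = (2 + 393)² = 395² = 156025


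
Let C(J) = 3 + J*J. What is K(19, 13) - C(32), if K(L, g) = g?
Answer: -1014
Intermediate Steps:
C(J) = 3 + J²
K(19, 13) - C(32) = 13 - (3 + 32²) = 13 - (3 + 1024) = 13 - 1*1027 = 13 - 1027 = -1014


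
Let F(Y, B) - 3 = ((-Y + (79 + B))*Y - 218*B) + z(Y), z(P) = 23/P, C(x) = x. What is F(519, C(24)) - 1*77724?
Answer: -155106760/519 ≈ -2.9886e+5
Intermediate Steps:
F(Y, B) = 3 - 218*B + 23/Y + Y*(79 + B - Y) (F(Y, B) = 3 + (((-Y + (79 + B))*Y - 218*B) + 23/Y) = 3 + (((79 + B - Y)*Y - 218*B) + 23/Y) = 3 + ((Y*(79 + B - Y) - 218*B) + 23/Y) = 3 + ((-218*B + Y*(79 + B - Y)) + 23/Y) = 3 + (-218*B + 23/Y + Y*(79 + B - Y)) = 3 - 218*B + 23/Y + Y*(79 + B - Y))
F(519, C(24)) - 1*77724 = (3 - 1*519**2 - 218*24 + 23/519 + 79*519 + 24*519) - 1*77724 = (3 - 1*269361 - 5232 + 23*(1/519) + 41001 + 12456) - 77724 = (3 - 269361 - 5232 + 23/519 + 41001 + 12456) - 77724 = -114768004/519 - 77724 = -155106760/519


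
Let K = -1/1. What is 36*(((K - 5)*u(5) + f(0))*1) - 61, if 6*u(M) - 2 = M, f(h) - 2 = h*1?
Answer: -241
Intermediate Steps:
f(h) = 2 + h (f(h) = 2 + h*1 = 2 + h)
K = -1 (K = -1*1 = -1)
u(M) = ⅓ + M/6
36*(((K - 5)*u(5) + f(0))*1) - 61 = 36*(((-1 - 5)*(⅓ + (⅙)*5) + (2 + 0))*1) - 61 = 36*((-6*(⅓ + ⅚) + 2)*1) - 61 = 36*((-6*7/6 + 2)*1) - 61 = 36*((-7 + 2)*1) - 61 = 36*(-5*1) - 61 = 36*(-5) - 61 = -180 - 61 = -241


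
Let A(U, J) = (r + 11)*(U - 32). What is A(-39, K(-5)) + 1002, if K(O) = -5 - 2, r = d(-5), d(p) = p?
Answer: 576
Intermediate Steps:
r = -5
K(O) = -7
A(U, J) = -192 + 6*U (A(U, J) = (-5 + 11)*(U - 32) = 6*(-32 + U) = -192 + 6*U)
A(-39, K(-5)) + 1002 = (-192 + 6*(-39)) + 1002 = (-192 - 234) + 1002 = -426 + 1002 = 576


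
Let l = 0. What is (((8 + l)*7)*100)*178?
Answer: 996800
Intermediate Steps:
(((8 + l)*7)*100)*178 = (((8 + 0)*7)*100)*178 = ((8*7)*100)*178 = (56*100)*178 = 5600*178 = 996800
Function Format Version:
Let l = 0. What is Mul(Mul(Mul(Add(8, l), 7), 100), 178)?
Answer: 996800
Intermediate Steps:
Mul(Mul(Mul(Add(8, l), 7), 100), 178) = Mul(Mul(Mul(Add(8, 0), 7), 100), 178) = Mul(Mul(Mul(8, 7), 100), 178) = Mul(Mul(56, 100), 178) = Mul(5600, 178) = 996800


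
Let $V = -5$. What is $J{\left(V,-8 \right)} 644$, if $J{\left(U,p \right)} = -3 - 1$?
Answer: $-2576$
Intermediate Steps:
$J{\left(U,p \right)} = -4$ ($J{\left(U,p \right)} = -3 - 1 = -4$)
$J{\left(V,-8 \right)} 644 = \left(-4\right) 644 = -2576$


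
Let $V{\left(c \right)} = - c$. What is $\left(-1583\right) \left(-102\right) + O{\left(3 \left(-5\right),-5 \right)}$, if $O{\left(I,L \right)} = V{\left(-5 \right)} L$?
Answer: $161441$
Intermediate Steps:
$O{\left(I,L \right)} = 5 L$ ($O{\left(I,L \right)} = \left(-1\right) \left(-5\right) L = 5 L$)
$\left(-1583\right) \left(-102\right) + O{\left(3 \left(-5\right),-5 \right)} = \left(-1583\right) \left(-102\right) + 5 \left(-5\right) = 161466 - 25 = 161441$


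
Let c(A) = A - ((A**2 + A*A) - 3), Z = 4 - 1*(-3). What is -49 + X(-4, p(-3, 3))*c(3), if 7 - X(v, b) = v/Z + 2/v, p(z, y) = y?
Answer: -1021/7 ≈ -145.86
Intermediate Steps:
Z = 7 (Z = 4 + 3 = 7)
X(v, b) = 7 - 2/v - v/7 (X(v, b) = 7 - (v/7 + 2/v) = 7 - (2/v + v/7) = 7 + (-2/v - v/7) = 7 - 2/v - v/7)
c(A) = 3 + A - 2*A**2 (c(A) = A - ((A**2 + A**2) - 3) = A - (2*A**2 - 3) = A - (-3 + 2*A**2) = A + (3 - 2*A**2) = 3 + A - 2*A**2)
-49 + X(-4, p(-3, 3))*c(3) = -49 + (7 - 2/(-4) - 1/7*(-4))*(3 + 3 - 2*3**2) = -49 + (7 - 2*(-1/4) + 4/7)*(3 + 3 - 2*9) = -49 + (7 + 1/2 + 4/7)*(3 + 3 - 18) = -49 + (113/14)*(-12) = -49 - 678/7 = -1021/7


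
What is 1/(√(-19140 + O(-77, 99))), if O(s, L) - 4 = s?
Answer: -I*√19213/19213 ≈ -0.0072144*I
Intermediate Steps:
O(s, L) = 4 + s
1/(√(-19140 + O(-77, 99))) = 1/(√(-19140 + (4 - 77))) = 1/(√(-19140 - 73)) = 1/(√(-19213)) = 1/(I*√19213) = -I*√19213/19213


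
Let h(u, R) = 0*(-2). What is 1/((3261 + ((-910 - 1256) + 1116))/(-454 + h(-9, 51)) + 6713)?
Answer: 454/3045491 ≈ 0.00014907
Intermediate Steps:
h(u, R) = 0
1/((3261 + ((-910 - 1256) + 1116))/(-454 + h(-9, 51)) + 6713) = 1/((3261 + ((-910 - 1256) + 1116))/(-454 + 0) + 6713) = 1/((3261 + (-2166 + 1116))/(-454) + 6713) = 1/((3261 - 1050)*(-1/454) + 6713) = 1/(2211*(-1/454) + 6713) = 1/(-2211/454 + 6713) = 1/(3045491/454) = 454/3045491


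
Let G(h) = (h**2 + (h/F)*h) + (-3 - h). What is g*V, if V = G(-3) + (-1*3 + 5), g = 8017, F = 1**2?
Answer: 160340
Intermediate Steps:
F = 1
G(h) = -3 - h + 2*h**2 (G(h) = (h**2 + (h/1)*h) + (-3 - h) = (h**2 + (h*1)*h) + (-3 - h) = (h**2 + h*h) + (-3 - h) = (h**2 + h**2) + (-3 - h) = 2*h**2 + (-3 - h) = -3 - h + 2*h**2)
V = 20 (V = (-3 - 1*(-3) + 2*(-3)**2) + (-1*3 + 5) = (-3 + 3 + 2*9) + (-3 + 5) = (-3 + 3 + 18) + 2 = 18 + 2 = 20)
g*V = 8017*20 = 160340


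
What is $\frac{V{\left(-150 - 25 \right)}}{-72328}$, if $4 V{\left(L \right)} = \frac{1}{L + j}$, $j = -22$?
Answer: $\frac{1}{56994464} \approx 1.7546 \cdot 10^{-8}$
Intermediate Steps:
$V{\left(L \right)} = \frac{1}{4 \left(-22 + L\right)}$ ($V{\left(L \right)} = \frac{1}{4 \left(L - 22\right)} = \frac{1}{4 \left(-22 + L\right)}$)
$\frac{V{\left(-150 - 25 \right)}}{-72328} = \frac{\frac{1}{4} \frac{1}{-22 - 175}}{-72328} = \frac{1}{4 \left(-22 - 175\right)} \left(- \frac{1}{72328}\right) = \frac{1}{4 \left(-197\right)} \left(- \frac{1}{72328}\right) = \frac{1}{4} \left(- \frac{1}{197}\right) \left(- \frac{1}{72328}\right) = \left(- \frac{1}{788}\right) \left(- \frac{1}{72328}\right) = \frac{1}{56994464}$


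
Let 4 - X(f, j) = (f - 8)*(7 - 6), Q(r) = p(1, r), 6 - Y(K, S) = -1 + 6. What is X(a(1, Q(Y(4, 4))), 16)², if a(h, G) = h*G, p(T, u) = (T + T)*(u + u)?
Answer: 64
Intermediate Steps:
Y(K, S) = 1 (Y(K, S) = 6 - (-1 + 6) = 6 - 1*5 = 6 - 5 = 1)
p(T, u) = 4*T*u (p(T, u) = (2*T)*(2*u) = 4*T*u)
Q(r) = 4*r (Q(r) = 4*1*r = 4*r)
a(h, G) = G*h
X(f, j) = 12 - f (X(f, j) = 4 - (f - 8)*(7 - 6) = 4 - (-8 + f) = 4 + (8 - f) = 12 - f)
X(a(1, Q(Y(4, 4))), 16)² = (12 - 4*1)² = (12 - 4)² = 8² = 64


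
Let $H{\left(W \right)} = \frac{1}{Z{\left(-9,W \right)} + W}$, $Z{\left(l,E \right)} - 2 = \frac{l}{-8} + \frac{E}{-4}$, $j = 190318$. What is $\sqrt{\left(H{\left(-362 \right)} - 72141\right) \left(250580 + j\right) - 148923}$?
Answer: $\frac{i \sqrt{146617709851001517}}{2147} \approx 1.7835 \cdot 10^{5} i$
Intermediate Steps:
$Z{\left(l,E \right)} = 2 - \frac{E}{4} - \frac{l}{8}$ ($Z{\left(l,E \right)} = 2 + \left(\frac{l}{-8} + \frac{E}{-4}\right) = 2 + \left(l \left(- \frac{1}{8}\right) + E \left(- \frac{1}{4}\right)\right) = 2 - \left(\frac{E}{4} + \frac{l}{8}\right) = 2 - \frac{E}{4} - \frac{l}{8}$)
$H{\left(W \right)} = \frac{1}{\frac{25}{8} + \frac{3 W}{4}}$ ($H{\left(W \right)} = \frac{1}{\left(2 - \frac{W}{4} - - \frac{9}{8}\right) + W} = \frac{1}{\left(2 - \frac{W}{4} + \frac{9}{8}\right) + W} = \frac{1}{\left(\frac{25}{8} - \frac{W}{4}\right) + W} = \frac{1}{\frac{25}{8} + \frac{3 W}{4}}$)
$\sqrt{\left(H{\left(-362 \right)} - 72141\right) \left(250580 + j\right) - 148923} = \sqrt{\left(\frac{8}{25 + 6 \left(-362\right)} - 72141\right) \left(250580 + 190318\right) - 148923} = \sqrt{\left(\frac{8}{25 - 2172} - 72141\right) 440898 - 148923} = \sqrt{\left(\frac{8}{-2147} - 72141\right) 440898 - 148923} = \sqrt{\left(8 \left(- \frac{1}{2147}\right) - 72141\right) 440898 - 148923} = \sqrt{\left(- \frac{8}{2147} - 72141\right) 440898 - 148923} = \sqrt{\left(- \frac{154886735}{2147}\right) 440898 - 148923} = \sqrt{- \frac{68289251688030}{2147} - 148923} = \sqrt{- \frac{68289571425711}{2147}} = \frac{i \sqrt{146617709851001517}}{2147}$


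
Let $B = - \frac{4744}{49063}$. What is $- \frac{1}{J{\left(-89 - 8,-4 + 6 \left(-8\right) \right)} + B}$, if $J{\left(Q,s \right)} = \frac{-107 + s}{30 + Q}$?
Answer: $- \frac{3287221}{7483169} \approx -0.43928$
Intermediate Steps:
$B = - \frac{4744}{49063}$ ($B = \left(-4744\right) \frac{1}{49063} = - \frac{4744}{49063} \approx -0.096692$)
$J{\left(Q,s \right)} = \frac{-107 + s}{30 + Q}$
$- \frac{1}{J{\left(-89 - 8,-4 + 6 \left(-8\right) \right)} + B} = - \frac{1}{\frac{-107 + \left(-4 + 6 \left(-8\right)\right)}{30 - 97} - \frac{4744}{49063}} = - \frac{1}{\frac{-107 - 52}{30 - 97} - \frac{4744}{49063}} = - \frac{1}{\frac{1}{-67} \left(-159\right) - \frac{4744}{49063}} = - \frac{1}{\left(- \frac{1}{67}\right) \left(-159\right) - \frac{4744}{49063}} = - \frac{1}{\frac{159}{67} - \frac{4744}{49063}} = - \frac{1}{\frac{7483169}{3287221}} = \left(-1\right) \frac{3287221}{7483169} = - \frac{3287221}{7483169}$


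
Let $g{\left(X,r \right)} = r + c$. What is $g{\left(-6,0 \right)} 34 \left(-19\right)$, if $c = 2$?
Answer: $-1292$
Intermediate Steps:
$g{\left(X,r \right)} = 2 + r$ ($g{\left(X,r \right)} = r + 2 = 2 + r$)
$g{\left(-6,0 \right)} 34 \left(-19\right) = \left(2 + 0\right) 34 \left(-19\right) = 2 \cdot 34 \left(-19\right) = 68 \left(-19\right) = -1292$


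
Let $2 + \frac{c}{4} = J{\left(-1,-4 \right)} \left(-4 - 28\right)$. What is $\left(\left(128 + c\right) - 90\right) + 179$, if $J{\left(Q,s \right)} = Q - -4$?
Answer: $-175$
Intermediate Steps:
$J{\left(Q,s \right)} = 4 + Q$ ($J{\left(Q,s \right)} = Q + 4 = 4 + Q$)
$c = -392$ ($c = -8 + 4 \left(4 - 1\right) \left(-4 - 28\right) = -8 + 4 \cdot 3 \left(-32\right) = -8 + 4 \left(-96\right) = -8 - 384 = -392$)
$\left(\left(128 + c\right) - 90\right) + 179 = \left(\left(128 - 392\right) - 90\right) + 179 = \left(-264 - 90\right) + 179 = -354 + 179 = -175$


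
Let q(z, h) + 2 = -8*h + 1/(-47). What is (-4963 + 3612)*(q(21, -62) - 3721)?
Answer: 204906170/47 ≈ 4.3597e+6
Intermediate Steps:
q(z, h) = -95/47 - 8*h (q(z, h) = -2 + (-8*h + 1/(-47)) = -2 + (-8*h - 1/47) = -2 + (-1/47 - 8*h) = -95/47 - 8*h)
(-4963 + 3612)*(q(21, -62) - 3721) = (-4963 + 3612)*((-95/47 - 8*(-62)) - 3721) = -1351*((-95/47 + 496) - 3721) = -1351*(23217/47 - 3721) = -1351*(-151670/47) = 204906170/47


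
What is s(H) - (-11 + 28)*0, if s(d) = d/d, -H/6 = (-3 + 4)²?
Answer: 1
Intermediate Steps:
H = -6 (H = -6*(-3 + 4)² = -6*1² = -6*1 = -6)
s(d) = 1
s(H) - (-11 + 28)*0 = 1 - (-11 + 28)*0 = 1 - 17*0 = 1 - 1*0 = 1 + 0 = 1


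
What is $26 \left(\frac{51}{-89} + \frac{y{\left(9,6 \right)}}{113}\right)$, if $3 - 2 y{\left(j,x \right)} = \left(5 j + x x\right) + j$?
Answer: $- \frac{250497}{10057} \approx -24.908$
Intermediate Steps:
$y{\left(j,x \right)} = \frac{3}{2} - 3 j - \frac{x^{2}}{2}$ ($y{\left(j,x \right)} = \frac{3}{2} - \frac{\left(5 j + x x\right) + j}{2} = \frac{3}{2} - \frac{\left(5 j + x^{2}\right) + j}{2} = \frac{3}{2} - \frac{\left(x^{2} + 5 j\right) + j}{2} = \frac{3}{2} - \frac{x^{2} + 6 j}{2} = \frac{3}{2} - \left(\frac{x^{2}}{2} + 3 j\right) = \frac{3}{2} - 3 j - \frac{x^{2}}{2}$)
$26 \left(\frac{51}{-89} + \frac{y{\left(9,6 \right)}}{113}\right) = 26 \left(\frac{51}{-89} + \frac{\frac{3}{2} - 27 - \frac{6^{2}}{2}}{113}\right) = 26 \left(51 \left(- \frac{1}{89}\right) + \left(\frac{3}{2} - 27 - 18\right) \frac{1}{113}\right) = 26 \left(- \frac{51}{89} + \left(\frac{3}{2} - 27 - 18\right) \frac{1}{113}\right) = 26 \left(- \frac{51}{89} - \frac{87}{226}\right) = 26 \left(- \frac{19269}{20114}\right) = - \frac{250497}{10057}$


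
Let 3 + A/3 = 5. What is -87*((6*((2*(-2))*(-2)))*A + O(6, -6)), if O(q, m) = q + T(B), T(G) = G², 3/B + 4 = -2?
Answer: -102399/4 ≈ -25600.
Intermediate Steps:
A = 6 (A = -9 + 3*5 = -9 + 15 = 6)
B = -½ (B = 3/(-4 - 2) = 3/(-6) = 3*(-⅙) = -½ ≈ -0.50000)
O(q, m) = ¼ + q (O(q, m) = q + (-½)² = q + ¼ = ¼ + q)
-87*((6*((2*(-2))*(-2)))*A + O(6, -6)) = -87*((6*((2*(-2))*(-2)))*6 + (¼ + 6)) = -87*((6*(-4*(-2)))*6 + 25/4) = -87*((6*8)*6 + 25/4) = -87*(48*6 + 25/4) = -87*(288 + 25/4) = -87*1177/4 = -102399/4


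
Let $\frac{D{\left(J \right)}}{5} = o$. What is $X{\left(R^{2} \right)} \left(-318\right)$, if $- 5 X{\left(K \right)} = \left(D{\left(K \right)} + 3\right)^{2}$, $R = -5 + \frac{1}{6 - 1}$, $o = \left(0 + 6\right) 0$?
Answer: $\frac{2862}{5} \approx 572.4$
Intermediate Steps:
$o = 0$ ($o = 6 \cdot 0 = 0$)
$D{\left(J \right)} = 0$ ($D{\left(J \right)} = 5 \cdot 0 = 0$)
$R = - \frac{24}{5}$ ($R = -5 + \frac{1}{5} = - \frac{24}{5} \approx -4.8$)
$X{\left(K \right)} = - \frac{9}{5}$ ($X{\left(K \right)} = - \frac{\left(0 + 3\right)^{2}}{5} = - \frac{3^{2}}{5} = \left(- \frac{1}{5}\right) 9 = - \frac{9}{5}$)
$X{\left(R^{2} \right)} \left(-318\right) = \left(- \frac{9}{5}\right) \left(-318\right) = \frac{2862}{5}$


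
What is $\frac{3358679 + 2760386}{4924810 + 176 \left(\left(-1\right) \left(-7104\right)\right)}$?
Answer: $\frac{359945}{363242} \approx 0.99092$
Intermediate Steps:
$\frac{3358679 + 2760386}{4924810 + 176 \left(\left(-1\right) \left(-7104\right)\right)} = \frac{6119065}{4924810 + 176 \cdot 7104} = \frac{6119065}{4924810 + 1250304} = \frac{6119065}{6175114} = 6119065 \cdot \frac{1}{6175114} = \frac{359945}{363242}$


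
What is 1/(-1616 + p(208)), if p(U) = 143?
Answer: -1/1473 ≈ -0.00067889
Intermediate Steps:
1/(-1616 + p(208)) = 1/(-1616 + 143) = 1/(-1473) = -1/1473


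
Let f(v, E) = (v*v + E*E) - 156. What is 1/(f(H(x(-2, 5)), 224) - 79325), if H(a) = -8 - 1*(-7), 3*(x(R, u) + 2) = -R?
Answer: -1/29304 ≈ -3.4125e-5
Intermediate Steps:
x(R, u) = -2 - R/3 (x(R, u) = -2 + (-R)/3 = -2 - R/3)
H(a) = -1 (H(a) = -8 + 7 = -1)
f(v, E) = -156 + E**2 + v**2 (f(v, E) = (v**2 + E**2) - 156 = (E**2 + v**2) - 156 = -156 + E**2 + v**2)
1/(f(H(x(-2, 5)), 224) - 79325) = 1/((-156 + 224**2 + (-1)**2) - 79325) = 1/((-156 + 50176 + 1) - 79325) = 1/(50021 - 79325) = 1/(-29304) = -1/29304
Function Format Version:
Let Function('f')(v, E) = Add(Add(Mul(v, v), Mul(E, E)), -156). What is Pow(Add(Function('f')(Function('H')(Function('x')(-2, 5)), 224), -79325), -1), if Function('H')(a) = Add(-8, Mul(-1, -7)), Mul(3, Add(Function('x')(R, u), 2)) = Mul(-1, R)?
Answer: Rational(-1, 29304) ≈ -3.4125e-5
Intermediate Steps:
Function('x')(R, u) = Add(-2, Mul(Rational(-1, 3), R)) (Function('x')(R, u) = Add(-2, Mul(Rational(1, 3), Mul(-1, R))) = Add(-2, Mul(Rational(-1, 3), R)))
Function('H')(a) = -1 (Function('H')(a) = Add(-8, 7) = -1)
Function('f')(v, E) = Add(-156, Pow(E, 2), Pow(v, 2)) (Function('f')(v, E) = Add(Add(Pow(v, 2), Pow(E, 2)), -156) = Add(Add(Pow(E, 2), Pow(v, 2)), -156) = Add(-156, Pow(E, 2), Pow(v, 2)))
Pow(Add(Function('f')(Function('H')(Function('x')(-2, 5)), 224), -79325), -1) = Pow(Add(Add(-156, Pow(224, 2), Pow(-1, 2)), -79325), -1) = Pow(Add(Add(-156, 50176, 1), -79325), -1) = Pow(Add(50021, -79325), -1) = Pow(-29304, -1) = Rational(-1, 29304)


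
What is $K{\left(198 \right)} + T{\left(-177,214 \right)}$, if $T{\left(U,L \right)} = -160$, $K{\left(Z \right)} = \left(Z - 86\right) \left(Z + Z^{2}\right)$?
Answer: $4412864$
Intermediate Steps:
$K{\left(Z \right)} = \left(-86 + Z\right) \left(Z + Z^{2}\right)$
$K{\left(198 \right)} + T{\left(-177,214 \right)} = 198 \left(-86 + 198^{2} - 16830\right) - 160 = 198 \left(-86 + 39204 - 16830\right) - 160 = 198 \cdot 22288 - 160 = 4413024 - 160 = 4412864$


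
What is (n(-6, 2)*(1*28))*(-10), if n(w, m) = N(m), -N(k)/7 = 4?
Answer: 7840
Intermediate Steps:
N(k) = -28 (N(k) = -7*4 = -28)
n(w, m) = -28
(n(-6, 2)*(1*28))*(-10) = -28*28*(-10) = -784*(-10) = 7840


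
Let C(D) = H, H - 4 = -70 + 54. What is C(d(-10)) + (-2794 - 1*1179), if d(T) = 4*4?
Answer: -3985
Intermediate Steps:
H = -12 (H = 4 + (-70 + 54) = 4 - 16 = -12)
d(T) = 16
C(D) = -12
C(d(-10)) + (-2794 - 1*1179) = -12 + (-2794 - 1*1179) = -12 + (-2794 - 1179) = -12 - 3973 = -3985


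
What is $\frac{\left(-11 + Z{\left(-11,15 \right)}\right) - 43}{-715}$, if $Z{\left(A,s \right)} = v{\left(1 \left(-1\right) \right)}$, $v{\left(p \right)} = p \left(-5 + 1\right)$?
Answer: $\frac{10}{143} \approx 0.06993$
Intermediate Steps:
$v{\left(p \right)} = - 4 p$ ($v{\left(p \right)} = p \left(-4\right) = - 4 p$)
$Z{\left(A,s \right)} = 4$ ($Z{\left(A,s \right)} = - 4 \cdot 1 \left(-1\right) = \left(-4\right) \left(-1\right) = 4$)
$\frac{\left(-11 + Z{\left(-11,15 \right)}\right) - 43}{-715} = \frac{\left(-11 + 4\right) - 43}{-715} = \left(-7 - 43\right) \left(- \frac{1}{715}\right) = \left(-50\right) \left(- \frac{1}{715}\right) = \frac{10}{143}$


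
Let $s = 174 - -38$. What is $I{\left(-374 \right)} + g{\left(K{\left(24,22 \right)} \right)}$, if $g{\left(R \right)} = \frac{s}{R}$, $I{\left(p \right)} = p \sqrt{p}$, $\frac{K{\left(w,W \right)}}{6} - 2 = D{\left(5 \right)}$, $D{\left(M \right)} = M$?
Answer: $\frac{106}{21} - 374 i \sqrt{374} \approx 5.0476 - 7232.8 i$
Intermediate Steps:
$K{\left(w,W \right)} = 42$ ($K{\left(w,W \right)} = 12 + 6 \cdot 5 = 12 + 30 = 42$)
$s = 212$ ($s = 174 + 38 = 212$)
$I{\left(p \right)} = p^{\frac{3}{2}}$
$g{\left(R \right)} = \frac{212}{R}$
$I{\left(-374 \right)} + g{\left(K{\left(24,22 \right)} \right)} = \left(-374\right)^{\frac{3}{2}} + \frac{212}{42} = - 374 i \sqrt{374} + 212 \cdot \frac{1}{42} = - 374 i \sqrt{374} + \frac{106}{21} = \frac{106}{21} - 374 i \sqrt{374}$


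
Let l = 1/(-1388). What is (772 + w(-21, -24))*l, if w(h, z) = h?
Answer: -751/1388 ≈ -0.54107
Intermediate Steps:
l = -1/1388 ≈ -0.00072046
(772 + w(-21, -24))*l = (772 - 21)*(-1/1388) = 751*(-1/1388) = -751/1388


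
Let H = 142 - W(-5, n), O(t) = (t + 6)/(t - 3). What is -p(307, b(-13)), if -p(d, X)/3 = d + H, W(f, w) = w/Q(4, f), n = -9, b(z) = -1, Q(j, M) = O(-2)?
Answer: 5253/4 ≈ 1313.3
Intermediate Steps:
O(t) = (6 + t)/(-3 + t)
Q(j, M) = -⅘ (Q(j, M) = (6 - 2)/(-3 - 2) = 4/(-5) = -⅕*4 = -⅘)
W(f, w) = -5*w/4 (W(f, w) = w/(-⅘) = w*(-5/4) = -5*w/4)
H = 523/4 (H = 142 - (-5)*(-9)/4 = 142 - 1*45/4 = 142 - 45/4 = 523/4 ≈ 130.75)
p(d, X) = -1569/4 - 3*d (p(d, X) = -3*(d + 523/4) = -3*(523/4 + d) = -1569/4 - 3*d)
-p(307, b(-13)) = -(-1569/4 - 3*307) = -(-1569/4 - 921) = -1*(-5253/4) = 5253/4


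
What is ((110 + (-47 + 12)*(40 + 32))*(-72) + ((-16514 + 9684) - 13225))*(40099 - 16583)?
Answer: 3608882940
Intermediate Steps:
((110 + (-47 + 12)*(40 + 32))*(-72) + ((-16514 + 9684) - 13225))*(40099 - 16583) = ((110 - 35*72)*(-72) + (-6830 - 13225))*23516 = ((110 - 2520)*(-72) - 20055)*23516 = (-2410*(-72) - 20055)*23516 = (173520 - 20055)*23516 = 153465*23516 = 3608882940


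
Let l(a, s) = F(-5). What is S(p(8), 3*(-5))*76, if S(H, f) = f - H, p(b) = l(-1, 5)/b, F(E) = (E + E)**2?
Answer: -2090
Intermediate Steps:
F(E) = 4*E**2 (F(E) = (2*E)**2 = 4*E**2)
l(a, s) = 100 (l(a, s) = 4*(-5)**2 = 4*25 = 100)
p(b) = 100/b
S(p(8), 3*(-5))*76 = (3*(-5) - 100/8)*76 = (-15 - 100/8)*76 = (-15 - 1*25/2)*76 = (-15 - 25/2)*76 = -55/2*76 = -2090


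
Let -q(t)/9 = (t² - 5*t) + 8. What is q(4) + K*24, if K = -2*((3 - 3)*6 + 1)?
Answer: -84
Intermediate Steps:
q(t) = -72 - 9*t² + 45*t (q(t) = -9*((t² - 5*t) + 8) = -9*(8 + t² - 5*t) = -72 - 9*t² + 45*t)
K = -2 (K = -2*(0*6 + 1) = -2*(0 + 1) = -2*1 = -2)
q(4) + K*24 = (-72 - 9*4² + 45*4) - 2*24 = (-72 - 9*16 + 180) - 48 = (-72 - 144 + 180) - 48 = -36 - 48 = -84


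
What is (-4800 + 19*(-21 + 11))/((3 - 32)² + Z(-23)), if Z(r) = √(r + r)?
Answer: -4196590/707327 + 4990*I*√46/707327 ≈ -5.933 + 0.047848*I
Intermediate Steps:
Z(r) = √2*√r (Z(r) = √(2*r) = √2*√r)
(-4800 + 19*(-21 + 11))/((3 - 32)² + Z(-23)) = (-4800 + 19*(-21 + 11))/((3 - 32)² + √2*√(-23)) = (-4800 + 19*(-10))/((-29)² + √2*(I*√23)) = (-4800 - 190)/(841 + I*√46) = -4990/(841 + I*√46)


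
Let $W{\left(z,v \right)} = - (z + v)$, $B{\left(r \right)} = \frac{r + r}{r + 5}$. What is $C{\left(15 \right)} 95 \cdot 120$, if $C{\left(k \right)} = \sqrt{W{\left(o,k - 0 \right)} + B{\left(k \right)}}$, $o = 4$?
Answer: $5700 i \sqrt{70} \approx 47690.0 i$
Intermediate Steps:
$B{\left(r \right)} = \frac{2 r}{5 + r}$
$W{\left(z,v \right)} = - v - z$ ($W{\left(z,v \right)} = - (v + z) = - v - z$)
$C{\left(k \right)} = \sqrt{-4 - k + \frac{2 k}{5 + k}}$ ($C{\left(k \right)} = \sqrt{\left(- (k - 0) - 4\right) + \frac{2 k}{5 + k}} = \sqrt{\left(- (k + 0) - 4\right) + \frac{2 k}{5 + k}} = \sqrt{\left(- k - 4\right) + \frac{2 k}{5 + k}} = \sqrt{\left(-4 - k\right) + \frac{2 k}{5 + k}} = \sqrt{-4 - k + \frac{2 k}{5 + k}}$)
$C{\left(15 \right)} 95 \cdot 120 = \sqrt{\frac{-20 - 15^{2} - 105}{5 + 15}} \cdot 95 \cdot 120 = \sqrt{\frac{-20 - 225 - 105}{20}} \cdot 95 \cdot 120 = \sqrt{\frac{1}{20} \left(-350\right)} 95 \cdot 120 = \sqrt{- \frac{35}{2}} \cdot 95 \cdot 120 = \frac{i \sqrt{70}}{2} \cdot 95 \cdot 120 = \frac{95 i \sqrt{70}}{2} \cdot 120 = 5700 i \sqrt{70}$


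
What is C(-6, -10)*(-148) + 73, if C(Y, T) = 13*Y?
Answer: 11617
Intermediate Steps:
C(-6, -10)*(-148) + 73 = (13*(-6))*(-148) + 73 = -78*(-148) + 73 = 11544 + 73 = 11617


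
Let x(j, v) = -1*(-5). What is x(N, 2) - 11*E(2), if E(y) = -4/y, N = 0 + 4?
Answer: 27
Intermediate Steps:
N = 4
x(j, v) = 5
x(N, 2) - 11*E(2) = 5 - (-44)/2 = 5 - 11*(-2) = 5 + 22 = 27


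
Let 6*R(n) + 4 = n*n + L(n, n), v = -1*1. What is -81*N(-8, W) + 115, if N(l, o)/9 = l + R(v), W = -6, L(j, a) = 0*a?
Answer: 12623/2 ≈ 6311.5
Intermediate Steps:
L(j, a) = 0
v = -1
R(n) = -2/3 + n**2/6 (R(n) = -2/3 + (n*n + 0)/6 = -2/3 + (n**2 + 0)/6 = -2/3 + n**2/6)
N(l, o) = -9/2 + 9*l (N(l, o) = 9*(l + (-2/3 + (1/6)*(-1)**2)) = 9*(l + (-2/3 + (1/6)*1)) = 9*(l + (-2/3 + 1/6)) = 9*(l - 1/2) = 9*(-1/2 + l) = -9/2 + 9*l)
-81*N(-8, W) + 115 = -81*(-9/2 + 9*(-8)) + 115 = -81*(-9/2 - 72) + 115 = -81*(-153/2) + 115 = 12393/2 + 115 = 12623/2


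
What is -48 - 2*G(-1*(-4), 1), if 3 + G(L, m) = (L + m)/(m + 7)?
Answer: -173/4 ≈ -43.250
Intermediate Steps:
G(L, m) = -3 + (L + m)/(7 + m) (G(L, m) = -3 + (L + m)/(m + 7) = -3 + (L + m)/(7 + m))
-48 - 2*G(-1*(-4), 1) = -48 - 2*(-21 - 1*(-4) - 2*1)/(7 + 1) = -48 - 2*(-21 + 4 - 2)/8 = -48 - (-19)/4 = -48 - 2*(-19/8) = -48 + 19/4 = -173/4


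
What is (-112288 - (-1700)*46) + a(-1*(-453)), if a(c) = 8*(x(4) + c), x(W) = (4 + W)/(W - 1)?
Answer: -91328/3 ≈ -30443.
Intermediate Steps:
x(W) = (4 + W)/(-1 + W)
a(c) = 64/3 + 8*c (a(c) = 8*((4 + 4)/(-1 + 4) + c) = 8*(8/3 + c) = 64/3 + 8*c)
(-112288 - (-1700)*46) + a(-1*(-453)) = (-112288 - (-1700)*46) + (64/3 + 8*(-1*(-453))) = (-112288 - 1*(-78200)) + (64/3 + 8*453) = (-112288 + 78200) + (64/3 + 3624) = -34088 + 10936/3 = -91328/3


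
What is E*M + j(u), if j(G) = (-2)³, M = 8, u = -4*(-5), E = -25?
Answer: -208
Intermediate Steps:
u = 20
j(G) = -8
E*M + j(u) = -25*8 - 8 = -200 - 8 = -208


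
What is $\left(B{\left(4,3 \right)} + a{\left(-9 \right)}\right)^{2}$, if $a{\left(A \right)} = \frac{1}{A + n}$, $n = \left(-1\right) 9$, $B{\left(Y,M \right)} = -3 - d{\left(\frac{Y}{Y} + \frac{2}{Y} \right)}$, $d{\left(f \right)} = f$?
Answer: $\frac{1681}{81} \approx 20.753$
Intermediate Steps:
$B{\left(Y,M \right)} = -4 - \frac{2}{Y}$ ($B{\left(Y,M \right)} = -3 - \left(\frac{Y}{Y} + \frac{2}{Y}\right) = -3 - \left(1 + \frac{2}{Y}\right) = -4 - \frac{2}{Y}$)
$n = -9$
$a{\left(A \right)} = \frac{1}{-9 + A}$ ($a{\left(A \right)} = \frac{1}{A - 9} = \frac{1}{-9 + A}$)
$\left(B{\left(4,3 \right)} + a{\left(-9 \right)}\right)^{2} = \left(\left(-4 - \frac{2}{4}\right) + \frac{1}{-9 - 9}\right)^{2} = \left(\left(-4 - \frac{1}{2}\right) + \frac{1}{-18}\right)^{2} = \left(\left(-4 - \frac{1}{2}\right) - \frac{1}{18}\right)^{2} = \left(- \frac{9}{2} - \frac{1}{18}\right)^{2} = \left(- \frac{41}{9}\right)^{2} = \frac{1681}{81}$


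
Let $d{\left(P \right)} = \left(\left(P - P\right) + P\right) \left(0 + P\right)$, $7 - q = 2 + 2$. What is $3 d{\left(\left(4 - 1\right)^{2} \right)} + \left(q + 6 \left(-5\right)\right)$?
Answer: $216$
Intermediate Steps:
$q = 3$ ($q = 7 - \left(2 + 2\right) = 7 - 4 = 3$)
$d{\left(P \right)} = P^{2}$ ($d{\left(P \right)} = \left(0 + P\right) P = P P = P^{2}$)
$3 d{\left(\left(4 - 1\right)^{2} \right)} + \left(q + 6 \left(-5\right)\right) = 3 \left(\left(4 - 1\right)^{2}\right)^{2} + \left(3 + 6 \left(-5\right)\right) = 3 \left(3^{2}\right)^{2} + \left(3 - 30\right) = 3 \cdot 9^{2} - 27 = 3 \cdot 81 - 27 = 243 - 27 = 216$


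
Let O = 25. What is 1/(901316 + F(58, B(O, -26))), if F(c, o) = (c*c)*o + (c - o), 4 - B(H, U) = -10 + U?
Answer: 1/1035894 ≈ 9.6535e-7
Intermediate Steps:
B(H, U) = 14 - U (B(H, U) = 4 - (-10 + U) = 4 + (10 - U) = 14 - U)
F(c, o) = c - o + o*c² (F(c, o) = c²*o + (c - o) = o*c² + (c - o) = c - o + o*c²)
1/(901316 + F(58, B(O, -26))) = 1/(901316 + (58 - (14 - 1*(-26)) + (14 - 1*(-26))*58²)) = 1/(901316 + (58 - (14 + 26) + (14 + 26)*3364)) = 1/(901316 + (58 - 1*40 + 40*3364)) = 1/(901316 + (58 - 40 + 134560)) = 1/(901316 + 134578) = 1/1035894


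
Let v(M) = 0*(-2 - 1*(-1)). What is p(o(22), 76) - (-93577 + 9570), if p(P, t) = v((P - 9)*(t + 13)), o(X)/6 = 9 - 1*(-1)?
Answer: 84007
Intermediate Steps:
o(X) = 60 (o(X) = 6*(9 - 1*(-1)) = 6*(9 + 1) = 6*10 = 60)
v(M) = 0 (v(M) = 0*(-2 + 1) = 0*(-1) = 0)
p(P, t) = 0
p(o(22), 76) - (-93577 + 9570) = 0 - (-93577 + 9570) = 0 - 1*(-84007) = 0 + 84007 = 84007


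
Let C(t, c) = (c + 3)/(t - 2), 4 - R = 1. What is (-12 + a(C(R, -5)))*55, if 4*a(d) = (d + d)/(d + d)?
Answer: -2585/4 ≈ -646.25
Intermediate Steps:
R = 3 (R = 4 - 1*1 = 4 - 1 = 3)
C(t, c) = (3 + c)/(-2 + t)
a(d) = ¼ (a(d) = ((d + d)/(d + d))/4 = ((2*d)/((2*d)))/4 = ((2*d)*(1/(2*d)))/4 = (¼)*1 = ¼)
(-12 + a(C(R, -5)))*55 = (-12 + ¼)*55 = -47/4*55 = -2585/4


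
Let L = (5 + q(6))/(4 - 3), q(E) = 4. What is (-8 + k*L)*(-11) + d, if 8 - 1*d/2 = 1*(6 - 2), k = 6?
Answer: -498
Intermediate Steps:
d = 8 (d = 16 - 2*(6 - 2) = 16 - 2*4 = 16 - 8 = 8)
L = 9 (L = (5 + 4)/(4 - 3) = 9/1 = 9*1 = 9)
(-8 + k*L)*(-11) + d = (-8 + 6*9)*(-11) + 8 = (-8 + 54)*(-11) + 8 = 46*(-11) + 8 = -506 + 8 = -498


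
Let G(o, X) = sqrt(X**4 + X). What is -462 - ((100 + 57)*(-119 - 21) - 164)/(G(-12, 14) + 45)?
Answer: -395902/809 + 22144*sqrt(4270)/12135 ≈ -370.13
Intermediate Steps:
G(o, X) = sqrt(X + X**4)
-462 - ((100 + 57)*(-119 - 21) - 164)/(G(-12, 14) + 45) = -462 - ((100 + 57)*(-119 - 21) - 164)/(sqrt(14 + 14**4) + 45) = -462 - (157*(-140) - 164)/(sqrt(14 + 38416) + 45) = -462 - (-21980 - 164)/(sqrt(38430) + 45) = -462 - (-22144)/(3*sqrt(4270) + 45) = -462 - (-22144)/(45 + 3*sqrt(4270)) = -462 + 22144/(45 + 3*sqrt(4270))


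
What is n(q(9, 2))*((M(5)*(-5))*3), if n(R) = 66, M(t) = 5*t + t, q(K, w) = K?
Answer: -29700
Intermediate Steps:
M(t) = 6*t
n(q(9, 2))*((M(5)*(-5))*3) = 66*(((6*5)*(-5))*3) = 66*((30*(-5))*3) = 66*(-150*3) = 66*(-450) = -29700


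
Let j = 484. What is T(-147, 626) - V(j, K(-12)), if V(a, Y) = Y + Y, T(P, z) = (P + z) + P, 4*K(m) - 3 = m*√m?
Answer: 661/2 + 12*I*√3 ≈ 330.5 + 20.785*I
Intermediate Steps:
K(m) = ¾ + m^(3/2)/4 (K(m) = ¾ + (m*√m)/4 = ¾ + m^(3/2)/4)
T(P, z) = z + 2*P
V(a, Y) = 2*Y
T(-147, 626) - V(j, K(-12)) = (626 + 2*(-147)) - 2*(¾ + (-12)^(3/2)/4) = (626 - 294) - 2*(¾ + (-24*I*√3)/4) = 332 - 2*(¾ - 6*I*√3) = 332 - (3/2 - 12*I*√3) = 332 + (-3/2 + 12*I*√3) = 661/2 + 12*I*√3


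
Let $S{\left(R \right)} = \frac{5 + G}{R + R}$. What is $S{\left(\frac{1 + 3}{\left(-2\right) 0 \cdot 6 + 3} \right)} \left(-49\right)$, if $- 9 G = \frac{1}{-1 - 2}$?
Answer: $- \frac{833}{9} \approx -92.556$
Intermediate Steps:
$G = \frac{1}{27}$ ($G = - \frac{1}{9 \left(-1 - 2\right)} = - \frac{1}{9 \left(-3\right)} = \left(- \frac{1}{9}\right) \left(- \frac{1}{3}\right) = \frac{1}{27} \approx 0.037037$)
$S{\left(R \right)} = \frac{68}{27 R}$ ($S{\left(R \right)} = \frac{5 + \frac{1}{27}}{R + R} = \frac{136}{27 \cdot 2 R} = \frac{136 \frac{1}{2 R}}{27} = \frac{68}{27 R}$)
$S{\left(\frac{1 + 3}{\left(-2\right) 0 \cdot 6 + 3} \right)} \left(-49\right) = \frac{68}{27 \frac{1 + 3}{\left(-2\right) 0 \cdot 6 + 3}} \left(-49\right) = \frac{68}{27 \frac{4}{0 \cdot 6 + 3}} \left(-49\right) = \frac{68}{27 \frac{4}{0 + 3}} \left(-49\right) = \frac{68}{27 \cdot \frac{4}{3}} \left(-49\right) = \frac{68}{27} \cdot \frac{3}{4} \left(-49\right) = \frac{17}{9} \left(-49\right) = - \frac{833}{9}$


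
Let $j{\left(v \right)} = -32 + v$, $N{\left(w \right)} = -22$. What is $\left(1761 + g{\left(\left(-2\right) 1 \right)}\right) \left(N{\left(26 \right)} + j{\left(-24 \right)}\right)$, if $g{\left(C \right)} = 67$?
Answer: $-142584$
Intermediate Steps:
$\left(1761 + g{\left(\left(-2\right) 1 \right)}\right) \left(N{\left(26 \right)} + j{\left(-24 \right)}\right) = \left(1761 + 67\right) \left(-22 - 56\right) = 1828 \left(-22 - 56\right) = 1828 \left(-78\right) = -142584$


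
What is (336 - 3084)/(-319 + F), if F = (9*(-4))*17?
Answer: 2748/931 ≈ 2.9517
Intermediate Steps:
F = -612 (F = -36*17 = -612)
(336 - 3084)/(-319 + F) = (336 - 3084)/(-319 - 612) = -2748/(-931) = -2748*(-1/931) = 2748/931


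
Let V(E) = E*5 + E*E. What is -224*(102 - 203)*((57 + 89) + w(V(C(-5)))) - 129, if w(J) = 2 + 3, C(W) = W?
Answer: 3416095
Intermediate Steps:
V(E) = E**2 + 5*E (V(E) = 5*E + E**2 = E**2 + 5*E)
w(J) = 5
-224*(102 - 203)*((57 + 89) + w(V(C(-5)))) - 129 = -224*(102 - 203)*((57 + 89) + 5) - 129 = -(-22624)*(146 + 5) - 129 = -(-22624)*151 - 129 = -224*(-15251) - 129 = 3416224 - 129 = 3416095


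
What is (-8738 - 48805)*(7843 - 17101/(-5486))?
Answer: -2476869325857/5486 ≈ -4.5149e+8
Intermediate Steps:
(-8738 - 48805)*(7843 - 17101/(-5486)) = -57543*(7843 - 17101*(-1/5486)) = -57543*(7843 + 17101/5486) = -57543*43043799/5486 = -2476869325857/5486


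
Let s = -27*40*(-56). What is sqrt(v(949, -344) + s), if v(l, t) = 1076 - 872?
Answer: 2*sqrt(15171) ≈ 246.34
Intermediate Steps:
v(l, t) = 204
s = 60480 (s = -1080*(-56) = 60480)
sqrt(v(949, -344) + s) = sqrt(204 + 60480) = sqrt(60684) = 2*sqrt(15171)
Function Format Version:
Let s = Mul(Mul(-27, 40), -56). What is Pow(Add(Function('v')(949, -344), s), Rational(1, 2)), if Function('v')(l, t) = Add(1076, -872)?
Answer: Mul(2, Pow(15171, Rational(1, 2))) ≈ 246.34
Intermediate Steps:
Function('v')(l, t) = 204
s = 60480 (s = Mul(-1080, -56) = 60480)
Pow(Add(Function('v')(949, -344), s), Rational(1, 2)) = Pow(Add(204, 60480), Rational(1, 2)) = Pow(60684, Rational(1, 2)) = Mul(2, Pow(15171, Rational(1, 2)))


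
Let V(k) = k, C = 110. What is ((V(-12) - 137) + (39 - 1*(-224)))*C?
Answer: 12540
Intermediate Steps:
((V(-12) - 137) + (39 - 1*(-224)))*C = ((-12 - 137) + (39 - 1*(-224)))*110 = (-149 + (39 + 224))*110 = (-149 + 263)*110 = 114*110 = 12540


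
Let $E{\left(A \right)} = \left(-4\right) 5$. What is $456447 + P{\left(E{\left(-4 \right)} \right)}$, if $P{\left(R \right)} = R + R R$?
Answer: $456827$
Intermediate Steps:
$E{\left(A \right)} = -20$
$P{\left(R \right)} = R + R^{2}$
$456447 + P{\left(E{\left(-4 \right)} \right)} = 456447 - 20 \left(1 - 20\right) = 456447 - -380 = 456447 + 380 = 456827$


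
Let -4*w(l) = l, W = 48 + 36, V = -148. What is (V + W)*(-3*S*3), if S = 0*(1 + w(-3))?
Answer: 0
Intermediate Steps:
W = 84
w(l) = -l/4
S = 0 (S = 0*(1 - 1/4*(-3)) = 0*(1 + 3/4) = 0*(7/4) = 0)
(V + W)*(-3*S*3) = (-148 + 84)*(-3*0*3) = -0*3 = -64*0 = 0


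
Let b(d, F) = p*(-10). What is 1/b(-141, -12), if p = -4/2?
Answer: 1/20 ≈ 0.050000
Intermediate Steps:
p = -2 (p = -4*½ = -2)
b(d, F) = 20 (b(d, F) = -2*(-10) = 20)
1/b(-141, -12) = 1/20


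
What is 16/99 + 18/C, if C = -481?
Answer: 5914/47619 ≈ 0.12419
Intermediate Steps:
16/99 + 18/C = 16/99 + 18/(-481) = 16*(1/99) + 18*(-1/481) = 16/99 - 18/481 = 5914/47619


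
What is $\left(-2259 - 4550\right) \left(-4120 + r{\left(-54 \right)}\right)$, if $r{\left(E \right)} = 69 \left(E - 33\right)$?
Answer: $68927507$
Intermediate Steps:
$r{\left(E \right)} = -2277 + 69 E$ ($r{\left(E \right)} = 69 \left(-33 + E\right) = -2277 + 69 E$)
$\left(-2259 - 4550\right) \left(-4120 + r{\left(-54 \right)}\right) = \left(-2259 - 4550\right) \left(-4120 + \left(-2277 + 69 \left(-54\right)\right)\right) = - 6809 \left(-4120 - 6003\right) = \left(-6809\right) \left(-10123\right) = 68927507$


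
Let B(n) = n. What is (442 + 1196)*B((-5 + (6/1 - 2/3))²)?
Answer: 182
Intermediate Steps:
(442 + 1196)*B((-5 + (6/1 - 2/3))²) = (442 + 1196)*(-5 + (6/1 - 2/3))² = 1638*(-5 + (6*1 - 2*⅓))² = 1638*(-5 + (6 - ⅔))² = 1638*(-5 + 16/3)² = 1638*(⅓)² = 1638*(⅑) = 182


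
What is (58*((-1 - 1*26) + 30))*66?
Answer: 11484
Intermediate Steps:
(58*((-1 - 1*26) + 30))*66 = (58*((-1 - 26) + 30))*66 = (58*(-27 + 30))*66 = (58*3)*66 = 174*66 = 11484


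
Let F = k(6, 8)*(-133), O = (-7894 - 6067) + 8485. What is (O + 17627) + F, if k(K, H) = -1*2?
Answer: 12417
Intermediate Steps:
k(K, H) = -2
O = -5476 (O = -13961 + 8485 = -5476)
F = 266 (F = -2*(-133) = 266)
(O + 17627) + F = (-5476 + 17627) + 266 = 12151 + 266 = 12417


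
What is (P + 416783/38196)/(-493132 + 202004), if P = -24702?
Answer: 943100809/11119925088 ≈ 0.084812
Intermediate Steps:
(P + 416783/38196)/(-493132 + 202004) = (-24702 + 416783/38196)/(-493132 + 202004) = (-24702 + 416783*(1/38196))/(-291128) = (-24702 + 416783/38196)*(-1/291128) = -943100809/38196*(-1/291128) = 943100809/11119925088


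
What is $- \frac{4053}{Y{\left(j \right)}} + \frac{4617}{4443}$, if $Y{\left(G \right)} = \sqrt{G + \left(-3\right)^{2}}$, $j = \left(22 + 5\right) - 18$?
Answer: $\frac{1539}{1481} - \frac{1351 \sqrt{2}}{2} \approx -954.26$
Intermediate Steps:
$j = 9$ ($j = 27 - 18 = 9$)
$Y{\left(G \right)} = \sqrt{9 + G}$ ($Y{\left(G \right)} = \sqrt{G + 9} = \sqrt{9 + G}$)
$- \frac{4053}{Y{\left(j \right)}} + \frac{4617}{4443} = - \frac{4053}{\sqrt{9 + 9}} + \frac{4617}{4443} = - \frac{4053}{\sqrt{18}} + 4617 \cdot \frac{1}{4443} = - \frac{4053}{3 \sqrt{2}} + \frac{1539}{1481} = - 4053 \frac{\sqrt{2}}{6} + \frac{1539}{1481} = - \frac{1351 \sqrt{2}}{2} + \frac{1539}{1481} = \frac{1539}{1481} - \frac{1351 \sqrt{2}}{2}$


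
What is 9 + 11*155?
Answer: 1714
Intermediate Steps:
9 + 11*155 = 9 + 1705 = 1714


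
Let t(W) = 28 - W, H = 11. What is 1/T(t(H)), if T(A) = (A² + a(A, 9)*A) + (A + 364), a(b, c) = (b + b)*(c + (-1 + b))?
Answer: 1/15120 ≈ 6.6138e-5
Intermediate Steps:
a(b, c) = 2*b*(-1 + b + c) (a(b, c) = (2*b)*(-1 + b + c) = 2*b*(-1 + b + c))
T(A) = 364 + A + A² + 2*A²*(8 + A) (T(A) = (A² + (2*A*(-1 + A + 9))*A) + (A + 364) = (A² + (2*A*(8 + A))*A) + (364 + A) = (A² + 2*A²*(8 + A)) + (364 + A) = 364 + A + A² + 2*A²*(8 + A))
1/T(t(H)) = 1/(364 + (28 - 1*11) + 2*(28 - 1*11)³ + 17*(28 - 1*11)²) = 1/(364 + (28 - 11) + 2*(28 - 11)³ + 17*(28 - 11)²) = 1/(364 + 17 + 2*17³ + 17*17²) = 1/(364 + 17 + 2*4913 + 17*289) = 1/(364 + 17 + 9826 + 4913) = 1/15120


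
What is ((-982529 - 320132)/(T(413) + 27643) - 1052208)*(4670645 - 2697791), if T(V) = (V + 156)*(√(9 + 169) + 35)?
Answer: -58661277922215621798/28258127 + 18747528458937*√178/28258127 ≈ -2.0759e+12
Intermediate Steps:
T(V) = (35 + √178)*(156 + V) (T(V) = (156 + V)*(√178 + 35) = (156 + V)*(35 + √178) = (35 + √178)*(156 + V))
((-982529 - 320132)/(T(413) + 27643) - 1052208)*(4670645 - 2697791) = ((-982529 - 320132)/((5460 + 35*413 + 156*√178 + 413*√178) + 27643) - 1052208)*(4670645 - 2697791) = (-1302661/((5460 + 14455 + 156*√178 + 413*√178) + 27643) - 1052208)*1972854 = (-1302661/((19915 + 569*√178) + 27643) - 1052208)*1972854 = (-1302661/(47558 + 569*√178) - 1052208)*1972854 = (-1052208 - 1302661/(47558 + 569*√178))*1972854 = -2075852761632 - 2569959964494/(47558 + 569*√178)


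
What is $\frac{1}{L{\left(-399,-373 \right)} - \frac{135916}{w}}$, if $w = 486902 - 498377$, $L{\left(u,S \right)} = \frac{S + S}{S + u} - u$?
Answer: $\frac{4429350}{1824054401} \approx 0.0024283$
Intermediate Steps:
$L{\left(u,S \right)} = - u + \frac{2 S}{S + u}$ ($L{\left(u,S \right)} = \frac{2 S}{S + u} - u = - u + \frac{2 S}{S + u}$)
$w = -11475$
$\frac{1}{L{\left(-399,-373 \right)} - \frac{135916}{w}} = \frac{1}{\frac{- \left(-399\right)^{2} + 2 \left(-373\right) - \left(-373\right) \left(-399\right)}{-373 - 399} - \frac{135916}{-11475}} = \frac{1}{\frac{\left(-1\right) 159201 - 746 - 148827}{-772} - - \frac{135916}{11475}} = \frac{1}{- \frac{-159201 - 746 - 148827}{772} + \frac{135916}{11475}} = \frac{1}{\left(- \frac{1}{772}\right) \left(-308774\right) + \frac{135916}{11475}} = \frac{1}{\frac{154387}{386} + \frac{135916}{11475}} = \frac{1}{\frac{1824054401}{4429350}} = \frac{4429350}{1824054401}$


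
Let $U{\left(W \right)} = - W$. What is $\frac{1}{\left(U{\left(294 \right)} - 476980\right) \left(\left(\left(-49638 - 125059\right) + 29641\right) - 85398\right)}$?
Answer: $\frac{1}{109989702396} \approx 9.0918 \cdot 10^{-12}$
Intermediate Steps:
$\frac{1}{\left(U{\left(294 \right)} - 476980\right) \left(\left(\left(-49638 - 125059\right) + 29641\right) - 85398\right)} = \frac{1}{\left(\left(-1\right) 294 - 476980\right) \left(\left(\left(-49638 - 125059\right) + 29641\right) - 85398\right)} = \frac{1}{\left(-294 - 476980\right) \left(\left(-174697 + 29641\right) - 85398\right)} = \frac{1}{\left(-477274\right) \left(-145056 - 85398\right)} = - \frac{1}{477274 \left(-230454\right)} = \left(- \frac{1}{477274}\right) \left(- \frac{1}{230454}\right) = \frac{1}{109989702396}$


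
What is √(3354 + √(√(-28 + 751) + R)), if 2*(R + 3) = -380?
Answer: √(3354 + I*√(193 - √723)) ≈ 57.914 + 0.1113*I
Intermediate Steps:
R = -193 (R = -3 + (½)*(-380) = -3 - 190 = -193)
√(3354 + √(√(-28 + 751) + R)) = √(3354 + √(√(-28 + 751) - 193)) = √(3354 + √(√723 - 193)) = √(3354 + √(-193 + √723))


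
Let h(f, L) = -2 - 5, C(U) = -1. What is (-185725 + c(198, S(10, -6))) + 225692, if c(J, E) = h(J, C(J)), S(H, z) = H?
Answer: 39960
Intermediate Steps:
h(f, L) = -7
c(J, E) = -7
(-185725 + c(198, S(10, -6))) + 225692 = (-185725 - 7) + 225692 = -185732 + 225692 = 39960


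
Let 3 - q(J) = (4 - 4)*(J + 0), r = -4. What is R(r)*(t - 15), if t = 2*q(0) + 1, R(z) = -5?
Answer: 40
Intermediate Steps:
q(J) = 3 (q(J) = 3 - (4 - 4)*(J + 0) = 3 - 0*J = 3 - 1*0 = 3 + 0 = 3)
t = 7 (t = 2*3 + 1 = 6 + 1 = 7)
R(r)*(t - 15) = -5*(7 - 15) = -5*(-8) = 40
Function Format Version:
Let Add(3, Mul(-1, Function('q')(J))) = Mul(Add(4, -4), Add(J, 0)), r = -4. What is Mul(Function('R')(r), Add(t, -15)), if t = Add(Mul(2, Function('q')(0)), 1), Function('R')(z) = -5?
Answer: 40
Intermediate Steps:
Function('q')(J) = 3 (Function('q')(J) = Add(3, Mul(-1, Mul(Add(4, -4), Add(J, 0)))) = Add(3, Mul(-1, Mul(0, J))) = Add(3, Mul(-1, 0)) = Add(3, 0) = 3)
t = 7 (t = Add(Mul(2, 3), 1) = Add(6, 1) = 7)
Mul(Function('R')(r), Add(t, -15)) = Mul(-5, Add(7, -15)) = Mul(-5, -8) = 40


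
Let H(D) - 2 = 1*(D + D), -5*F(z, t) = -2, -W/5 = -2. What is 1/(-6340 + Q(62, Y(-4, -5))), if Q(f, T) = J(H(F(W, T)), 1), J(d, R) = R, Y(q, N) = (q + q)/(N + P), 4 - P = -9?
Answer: -1/6339 ≈ -0.00015775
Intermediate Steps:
P = 13 (P = 4 - 1*(-9) = 4 + 9 = 13)
W = 10 (W = -5*(-2) = 10)
F(z, t) = ⅖ (F(z, t) = -⅕*(-2) = ⅖)
H(D) = 2 + 2*D (H(D) = 2 + 1*(D + D) = 2 + 1*(2*D) = 2 + 2*D)
Y(q, N) = 2*q/(13 + N) (Y(q, N) = (q + q)/(N + 13) = (2*q)/(13 + N) = 2*q/(13 + N))
Q(f, T) = 1
1/(-6340 + Q(62, Y(-4, -5))) = 1/(-6340 + 1) = 1/(-6339) = -1/6339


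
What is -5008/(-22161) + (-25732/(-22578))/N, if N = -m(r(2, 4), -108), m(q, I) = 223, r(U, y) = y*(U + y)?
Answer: 4107417050/18596380989 ≈ 0.22087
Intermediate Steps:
N = -223 (N = -1*223 = -223)
-5008/(-22161) + (-25732/(-22578))/N = -5008/(-22161) - 25732/(-22578)/(-223) = -5008*(-1/22161) - 25732*(-1/22578)*(-1/223) = 5008/22161 + (12866/11289)*(-1/223) = 5008/22161 - 12866/2517447 = 4107417050/18596380989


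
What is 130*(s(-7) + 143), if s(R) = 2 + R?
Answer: 17940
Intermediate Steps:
130*(s(-7) + 143) = 130*((2 - 7) + 143) = 130*(-5 + 143) = 130*138 = 17940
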